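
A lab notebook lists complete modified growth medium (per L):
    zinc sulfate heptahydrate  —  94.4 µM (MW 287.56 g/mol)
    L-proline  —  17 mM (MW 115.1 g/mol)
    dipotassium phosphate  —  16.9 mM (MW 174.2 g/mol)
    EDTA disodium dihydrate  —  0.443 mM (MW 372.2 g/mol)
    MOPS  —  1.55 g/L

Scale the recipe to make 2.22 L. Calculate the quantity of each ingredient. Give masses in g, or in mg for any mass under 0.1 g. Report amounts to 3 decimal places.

Working volume: 2.22 L.
zinc sulfate heptahydrate: 94.4 µmol/L × 287.56 g/mol × 2.22 L ÷ 1000 = 60.263 mg
L-proline: 17 mmol/L × 115.1 g/mol × 2.22 L ÷ 1000 = 4.344 g
dipotassium phosphate: 16.9 mmol/L × 174.2 g/mol × 2.22 L ÷ 1000 = 6.536 g
EDTA disodium dihydrate: 0.443 mmol/L × 372.2 g/mol × 2.22 L ÷ 1000 = 0.366 g
MOPS: 1.55 g/L × 2.22 L = 3.441 g

zinc sulfate heptahydrate 60.263 mg; L-proline 4.344 g; dipotassium phosphate 6.536 g; EDTA disodium dihydrate 0.366 g; MOPS 3.441 g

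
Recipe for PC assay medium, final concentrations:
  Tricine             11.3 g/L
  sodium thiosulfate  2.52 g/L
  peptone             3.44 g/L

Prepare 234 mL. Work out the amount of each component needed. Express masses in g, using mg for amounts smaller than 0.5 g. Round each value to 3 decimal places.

Tricine 2.644 g; sodium thiosulfate 0.590 g; peptone 0.805 g

Working volume: 234 mL = 0.234 L.
Tricine: 11.3 g/L × 0.234 L = 2.644 g
sodium thiosulfate: 2.52 g/L × 0.234 L = 0.590 g
peptone: 3.44 g/L × 0.234 L = 0.805 g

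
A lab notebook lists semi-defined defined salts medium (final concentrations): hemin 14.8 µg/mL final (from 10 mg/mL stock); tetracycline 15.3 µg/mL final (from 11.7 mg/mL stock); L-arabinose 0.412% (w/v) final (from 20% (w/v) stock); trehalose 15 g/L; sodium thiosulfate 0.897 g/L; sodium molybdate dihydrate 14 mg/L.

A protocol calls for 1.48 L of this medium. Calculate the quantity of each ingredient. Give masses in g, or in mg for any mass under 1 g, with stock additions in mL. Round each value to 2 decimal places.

hemin 2.19 mL; tetracycline 1.94 mL; L-arabinose 30.49 mL; trehalose 22.20 g; sodium thiosulfate 1.33 g; sodium molybdate dihydrate 20.72 mg

Scale factor relative to 1 L: 1.48.
hemin: C1V1 = C2V2 → 14.8 µg/mL × 1480 mL ÷ 10000 µg/mL = 2.19 mL
tetracycline: V = C2·V2/C1 = 15.3 µg/mL × 1480 mL ÷ 11700 µg/mL = 1.94 mL
L-arabinose: V = C2·V2/C1 = 0.412% ÷ 20% × 1480 mL = 30.49 mL
trehalose: 15 g/L × 1.48 L = 22.20 g
sodium thiosulfate: 0.897 g/L × 1.48 L = 1.33 g
sodium molybdate dihydrate: 14 mg/L × 1.48 L = 20.72 mg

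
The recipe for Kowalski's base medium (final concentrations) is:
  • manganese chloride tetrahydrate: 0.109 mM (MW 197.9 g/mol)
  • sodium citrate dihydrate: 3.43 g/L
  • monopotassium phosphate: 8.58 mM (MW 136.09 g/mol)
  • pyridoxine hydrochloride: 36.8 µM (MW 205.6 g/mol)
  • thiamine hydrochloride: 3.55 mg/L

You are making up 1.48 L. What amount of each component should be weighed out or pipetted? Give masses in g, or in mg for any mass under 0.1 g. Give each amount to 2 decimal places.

manganese chloride tetrahydrate 31.93 mg; sodium citrate dihydrate 5.08 g; monopotassium phosphate 1.73 g; pyridoxine hydrochloride 11.20 mg; thiamine hydrochloride 5.25 mg

Scale factor relative to 1 L: 1.48.
manganese chloride tetrahydrate: 0.109 mmol/L × 197.9 mg/mmol × 1.48 L = 31.93 mg
sodium citrate dihydrate: 3.43 g/L × 1.48 L = 5.08 g
monopotassium phosphate: 8.58 mmol/L × 136.09 g/mol × 1.48 L ÷ 1000 = 1.73 g
pyridoxine hydrochloride: 36.8 µmol/L × 205.6 g/mol × 1.48 L ÷ 1000 = 11.20 mg
thiamine hydrochloride: 3.55 mg/L × 1.48 L = 5.25 mg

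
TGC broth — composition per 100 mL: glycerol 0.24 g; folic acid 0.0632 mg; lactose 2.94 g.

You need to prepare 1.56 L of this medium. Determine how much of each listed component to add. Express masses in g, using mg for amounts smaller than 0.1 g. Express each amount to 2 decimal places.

Scale factor = 1560 mL / 100 mL = 15.6.
glycerol: 0.24 g × (1560 mL / 100 mL) = 3.74 g
folic acid: 0.0632 mg × (1560 mL / 100 mL) = 0.99 mg
lactose: 2.94 g × (1560 mL / 100 mL) = 45.86 g

glycerol 3.74 g; folic acid 0.99 mg; lactose 45.86 g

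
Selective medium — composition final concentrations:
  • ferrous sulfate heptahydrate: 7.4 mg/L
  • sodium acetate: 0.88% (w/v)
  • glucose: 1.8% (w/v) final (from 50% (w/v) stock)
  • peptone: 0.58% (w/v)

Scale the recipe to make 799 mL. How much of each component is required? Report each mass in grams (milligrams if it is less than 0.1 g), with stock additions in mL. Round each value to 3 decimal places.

Working volume: 799 mL = 0.799 L.
ferrous sulfate heptahydrate: 7.4 mg/L × 0.799 L = 5.913 mg
sodium acetate: 0.88% w/v = 8.8 g/L → 8.8 × 0.799 L = 7.031 g
glucose: C1V1 = C2V2 → 1.8% ÷ 50% × 799 mL = 28.764 mL
peptone: 0.58 g per 100 mL × 799 mL ÷ 100 = 4.634 g

ferrous sulfate heptahydrate 5.913 mg; sodium acetate 7.031 g; glucose 28.764 mL; peptone 4.634 g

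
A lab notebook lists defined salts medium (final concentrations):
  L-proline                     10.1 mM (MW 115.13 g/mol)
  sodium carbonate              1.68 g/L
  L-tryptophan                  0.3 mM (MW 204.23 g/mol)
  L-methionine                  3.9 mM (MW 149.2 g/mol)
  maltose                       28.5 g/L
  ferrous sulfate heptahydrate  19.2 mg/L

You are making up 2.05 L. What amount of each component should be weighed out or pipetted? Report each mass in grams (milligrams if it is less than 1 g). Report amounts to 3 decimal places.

Scale factor relative to 1 L: 2.05.
L-proline: 10.1 mmol/L × 115.13 g/mol × 2.05 L ÷ 1000 = 2.384 g
sodium carbonate: 1.68 g/L × 2.05 L = 3.444 g
L-tryptophan: 0.3 mmol/L × 204.23 mg/mmol × 2.05 L = 125.601 mg
L-methionine: 3.9 mmol/L × 149.2 g/mol × 2.05 L ÷ 1000 = 1.193 g
maltose: 28.5 g/L × 2.05 L = 58.425 g
ferrous sulfate heptahydrate: 19.2 mg/L × 2.05 L = 39.360 mg

L-proline 2.384 g; sodium carbonate 3.444 g; L-tryptophan 125.601 mg; L-methionine 1.193 g; maltose 58.425 g; ferrous sulfate heptahydrate 39.360 mg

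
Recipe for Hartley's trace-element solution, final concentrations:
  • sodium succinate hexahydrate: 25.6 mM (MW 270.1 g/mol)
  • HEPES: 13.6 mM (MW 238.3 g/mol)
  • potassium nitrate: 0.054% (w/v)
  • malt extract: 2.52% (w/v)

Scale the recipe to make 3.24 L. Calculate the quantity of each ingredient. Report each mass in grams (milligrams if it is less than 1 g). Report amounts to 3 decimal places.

sodium succinate hexahydrate 22.403 g; HEPES 10.500 g; potassium nitrate 1.750 g; malt extract 81.648 g

Scale factor relative to 1 L: 3.24.
sodium succinate hexahydrate: 25.6 mmol/L × 270.1 g/mol × 3.24 L ÷ 1000 = 22.403 g
HEPES: 13.6 mmol/L × 238.3 g/mol × 3.24 L ÷ 1000 = 10.500 g
potassium nitrate: 0.054 g per 100 mL × 3240 mL ÷ 100 = 1.750 g
malt extract: 2.52% w/v = 25.2 g/L → 25.2 × 3.24 L = 81.648 g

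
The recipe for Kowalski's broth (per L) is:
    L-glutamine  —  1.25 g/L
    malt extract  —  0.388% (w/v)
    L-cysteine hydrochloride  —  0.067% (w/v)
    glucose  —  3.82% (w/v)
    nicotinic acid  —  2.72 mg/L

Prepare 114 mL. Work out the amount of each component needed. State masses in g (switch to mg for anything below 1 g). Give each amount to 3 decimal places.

L-glutamine 142.500 mg; malt extract 442.320 mg; L-cysteine hydrochloride 76.380 mg; glucose 4.355 g; nicotinic acid 0.310 mg

Target volume = 114 mL = 0.114 L.
L-glutamine: 1.25 g/L × 0.114 L = 0.1425 g = 142.500 mg
malt extract: 0.388% w/v = 3.88 g/L → 3.88 × 0.114 L = 0.44232 g = 442.320 mg
L-cysteine hydrochloride: 0.067 g per 100 mL × 114 mL ÷ 100 = 0.07638 g = 76.380 mg
glucose: 3.82 g per 100 mL × 114 mL ÷ 100 = 4.355 g
nicotinic acid: 2.72 mg/L × 0.114 L = 0.310 mg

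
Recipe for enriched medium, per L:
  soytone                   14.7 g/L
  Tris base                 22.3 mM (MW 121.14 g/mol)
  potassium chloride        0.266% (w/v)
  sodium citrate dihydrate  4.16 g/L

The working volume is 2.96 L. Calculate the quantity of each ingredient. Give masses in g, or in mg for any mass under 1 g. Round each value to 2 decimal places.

Working volume: 2.96 L.
soytone: 14.7 g/L × 2.96 L = 43.51 g
Tris base: 22.3 mmol/L × 121.14 g/mol × 2.96 L ÷ 1000 = 8.00 g
potassium chloride: 0.266 g per 100 mL × 2960 mL ÷ 100 = 7.87 g
sodium citrate dihydrate: 4.16 g/L × 2.96 L = 12.31 g

soytone 43.51 g; Tris base 8.00 g; potassium chloride 7.87 g; sodium citrate dihydrate 12.31 g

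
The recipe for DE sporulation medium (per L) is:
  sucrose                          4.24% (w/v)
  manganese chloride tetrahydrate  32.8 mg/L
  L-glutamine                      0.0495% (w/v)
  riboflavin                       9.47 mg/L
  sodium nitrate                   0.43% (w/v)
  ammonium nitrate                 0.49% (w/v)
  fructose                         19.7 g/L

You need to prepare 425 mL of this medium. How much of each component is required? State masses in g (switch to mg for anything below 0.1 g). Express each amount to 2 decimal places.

sucrose 18.02 g; manganese chloride tetrahydrate 13.94 mg; L-glutamine 0.21 g; riboflavin 4.02 mg; sodium nitrate 1.83 g; ammonium nitrate 2.08 g; fructose 8.37 g

Target volume = 425 mL = 0.425 L.
sucrose: 4.24 g per 100 mL × 425 mL ÷ 100 = 18.02 g
manganese chloride tetrahydrate: 32.8 mg/L × 0.425 L = 13.94 mg
L-glutamine: 0.0495% w/v = 0.495 g/L → 0.495 × 0.425 L = 0.21 g
riboflavin: 9.47 mg/L × 0.425 L = 4.02 mg
sodium nitrate: 0.43 g per 100 mL × 425 mL ÷ 100 = 1.83 g
ammonium nitrate: 0.49 g per 100 mL × 425 mL ÷ 100 = 2.08 g
fructose: 19.7 g/L × 0.425 L = 8.37 g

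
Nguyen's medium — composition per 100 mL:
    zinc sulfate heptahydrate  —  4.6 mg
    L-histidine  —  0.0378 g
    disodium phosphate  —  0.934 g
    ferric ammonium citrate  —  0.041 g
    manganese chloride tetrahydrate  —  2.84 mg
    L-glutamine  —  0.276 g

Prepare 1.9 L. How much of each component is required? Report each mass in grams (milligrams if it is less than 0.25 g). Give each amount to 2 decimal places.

zinc sulfate heptahydrate 87.40 mg; L-histidine 0.72 g; disodium phosphate 17.75 g; ferric ammonium citrate 0.78 g; manganese chloride tetrahydrate 53.96 mg; L-glutamine 5.24 g

Ratio of target to recipe volume: 1900 / 100 = 19.
zinc sulfate heptahydrate: 4.6 mg × (1900 mL / 100 mL) = 87.40 mg
L-histidine: 0.0378 g × (1900 mL / 100 mL) = 0.72 g
disodium phosphate: 0.934 g × (1900 mL / 100 mL) = 17.75 g
ferric ammonium citrate: 0.041 g × (1900 mL / 100 mL) = 0.78 g
manganese chloride tetrahydrate: 2.84 mg × (1900 mL / 100 mL) = 53.96 mg
L-glutamine: 0.276 g × (1900 mL / 100 mL) = 5.24 g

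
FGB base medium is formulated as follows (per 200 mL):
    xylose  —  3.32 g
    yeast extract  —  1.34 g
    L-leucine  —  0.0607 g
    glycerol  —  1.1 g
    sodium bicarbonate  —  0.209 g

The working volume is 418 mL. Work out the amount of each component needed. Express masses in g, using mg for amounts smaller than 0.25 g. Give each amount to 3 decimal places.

xylose 6.939 g; yeast extract 2.801 g; L-leucine 126.863 mg; glycerol 2.299 g; sodium bicarbonate 0.437 g

Ratio of target to recipe volume: 418 / 200 = 2.09.
xylose: 3.32 g × (418 mL / 200 mL) = 6.939 g
yeast extract: 1.34 g × (418 mL / 200 mL) = 2.801 g
L-leucine: 0.0607 g × (418 mL / 200 mL) = 0.126863 g = 126.863 mg
glycerol: 1.1 g × (418 mL / 200 mL) = 2.299 g
sodium bicarbonate: 0.209 g × (418 mL / 200 mL) = 0.437 g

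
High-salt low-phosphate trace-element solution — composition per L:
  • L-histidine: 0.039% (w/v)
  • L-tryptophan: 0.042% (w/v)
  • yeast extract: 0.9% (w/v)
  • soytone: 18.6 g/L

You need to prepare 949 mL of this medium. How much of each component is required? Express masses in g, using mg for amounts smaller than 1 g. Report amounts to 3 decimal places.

L-histidine 370.110 mg; L-tryptophan 398.580 mg; yeast extract 8.541 g; soytone 17.651 g

Working volume: 949 mL = 0.949 L.
L-histidine: 0.039 g per 100 mL × 949 mL ÷ 100 = 0.37011 g = 370.110 mg
L-tryptophan: 0.042 g per 100 mL × 949 mL ÷ 100 = 0.39858 g = 398.580 mg
yeast extract: 0.9% w/v = 9 g/L → 9 × 0.949 L = 8.541 g
soytone: 18.6 g/L × 0.949 L = 17.651 g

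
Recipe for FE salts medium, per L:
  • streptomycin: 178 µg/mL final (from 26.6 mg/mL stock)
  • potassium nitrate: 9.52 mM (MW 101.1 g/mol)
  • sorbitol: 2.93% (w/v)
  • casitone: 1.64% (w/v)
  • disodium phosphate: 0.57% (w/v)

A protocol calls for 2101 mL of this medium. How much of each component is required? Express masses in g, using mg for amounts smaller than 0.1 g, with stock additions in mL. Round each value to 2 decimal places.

Scale factor relative to 1 L: 2.101.
streptomycin: C1V1 = C2V2 → 178 µg/mL × 2101 mL ÷ 26600 µg/mL = 14.06 mL
potassium nitrate: 9.52 mmol/L × 101.1 g/mol × 2.101 L ÷ 1000 = 2.02 g
sorbitol: 2.93% w/v = 29.3 g/L → 29.3 × 2.101 L = 61.56 g
casitone: 1.64 g per 100 mL × 2101 mL ÷ 100 = 34.46 g
disodium phosphate: 0.57% w/v = 5.7 g/L → 5.7 × 2.101 L = 11.98 g

streptomycin 14.06 mL; potassium nitrate 2.02 g; sorbitol 61.56 g; casitone 34.46 g; disodium phosphate 11.98 g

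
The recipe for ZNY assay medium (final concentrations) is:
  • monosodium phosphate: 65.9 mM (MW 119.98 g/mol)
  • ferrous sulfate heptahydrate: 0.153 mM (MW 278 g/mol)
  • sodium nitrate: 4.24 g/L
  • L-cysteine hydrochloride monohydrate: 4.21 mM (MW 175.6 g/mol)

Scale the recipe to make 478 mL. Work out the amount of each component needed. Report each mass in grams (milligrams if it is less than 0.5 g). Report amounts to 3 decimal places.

monosodium phosphate 3.779 g; ferrous sulfate heptahydrate 20.331 mg; sodium nitrate 2.027 g; L-cysteine hydrochloride monohydrate 353.374 mg

Working volume: 478 mL = 0.478 L.
monosodium phosphate: 65.9 mmol/L × 119.98 g/mol × 0.478 L ÷ 1000 = 3.779 g
ferrous sulfate heptahydrate: 0.153 mmol/L × 278 mg/mmol × 0.478 L = 20.331 mg
sodium nitrate: 4.24 g/L × 0.478 L = 2.027 g
L-cysteine hydrochloride monohydrate: 4.21 mmol/L × 175.6 mg/mmol × 0.478 L = 353.374 mg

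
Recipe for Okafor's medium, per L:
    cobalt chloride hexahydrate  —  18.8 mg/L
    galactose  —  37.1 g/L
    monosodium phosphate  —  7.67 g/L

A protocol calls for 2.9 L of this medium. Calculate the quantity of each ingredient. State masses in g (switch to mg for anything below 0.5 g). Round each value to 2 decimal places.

cobalt chloride hexahydrate 54.52 mg; galactose 107.59 g; monosodium phosphate 22.24 g

Scale factor relative to 1 L: 2.9.
cobalt chloride hexahydrate: 18.8 mg/L × 2.9 L = 54.52 mg
galactose: 37.1 g/L × 2.9 L = 107.59 g
monosodium phosphate: 7.67 g/L × 2.9 L = 22.24 g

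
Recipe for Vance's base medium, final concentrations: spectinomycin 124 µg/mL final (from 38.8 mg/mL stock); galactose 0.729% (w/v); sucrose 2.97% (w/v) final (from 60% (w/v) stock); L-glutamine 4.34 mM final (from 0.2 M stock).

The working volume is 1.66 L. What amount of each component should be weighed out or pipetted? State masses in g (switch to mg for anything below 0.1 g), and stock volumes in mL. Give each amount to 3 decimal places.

spectinomycin 5.305 mL; galactose 12.101 g; sucrose 82.170 mL; L-glutamine 36.022 mL

Scale factor relative to 1 L: 1.66.
spectinomycin: dilute stock: 124 µg/mL × 1660 mL ÷ 38800 µg/mL = 5.305 mL
galactose: 0.729 g per 100 mL × 1660 mL ÷ 100 = 12.101 g
sucrose: dilute stock: 2.97% ÷ 60% × 1660 mL = 82.170 mL
L-glutamine: dilute stock: 4.34 mM × 1660 mL ÷ 200 mM = 36.022 mL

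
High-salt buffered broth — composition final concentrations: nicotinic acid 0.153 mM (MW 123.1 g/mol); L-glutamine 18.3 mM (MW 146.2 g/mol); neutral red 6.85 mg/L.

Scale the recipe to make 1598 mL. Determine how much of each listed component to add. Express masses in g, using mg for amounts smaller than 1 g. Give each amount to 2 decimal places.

Scale factor relative to 1 L: 1.598.
nicotinic acid: 0.153 mmol/L × 123.1 mg/mmol × 1.598 L = 30.10 mg
L-glutamine: 18.3 mmol/L × 146.2 g/mol × 1.598 L ÷ 1000 = 4.28 g
neutral red: 6.85 mg/L × 1.598 L = 10.95 mg

nicotinic acid 30.10 mg; L-glutamine 4.28 g; neutral red 10.95 mg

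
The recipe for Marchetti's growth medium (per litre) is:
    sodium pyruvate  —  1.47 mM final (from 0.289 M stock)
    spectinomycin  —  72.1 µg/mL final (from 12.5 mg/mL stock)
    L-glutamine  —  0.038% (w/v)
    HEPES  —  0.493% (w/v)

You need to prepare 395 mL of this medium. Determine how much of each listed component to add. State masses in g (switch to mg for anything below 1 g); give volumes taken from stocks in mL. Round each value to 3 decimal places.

Target volume = 395 mL = 0.395 L.
sodium pyruvate: dilute stock: 1.47 mM × 395 mL ÷ 289 mM = 2.009 mL
spectinomycin: dilute stock: 72.1 µg/mL × 395 mL ÷ 12500 µg/mL = 2.278 mL
L-glutamine: 0.038 g per 100 mL × 395 mL ÷ 100 = 0.1501 g = 150.100 mg
HEPES: 0.493% w/v = 4.93 g/L → 4.93 × 0.395 L = 1.947 g

sodium pyruvate 2.009 mL; spectinomycin 2.278 mL; L-glutamine 150.100 mg; HEPES 1.947 g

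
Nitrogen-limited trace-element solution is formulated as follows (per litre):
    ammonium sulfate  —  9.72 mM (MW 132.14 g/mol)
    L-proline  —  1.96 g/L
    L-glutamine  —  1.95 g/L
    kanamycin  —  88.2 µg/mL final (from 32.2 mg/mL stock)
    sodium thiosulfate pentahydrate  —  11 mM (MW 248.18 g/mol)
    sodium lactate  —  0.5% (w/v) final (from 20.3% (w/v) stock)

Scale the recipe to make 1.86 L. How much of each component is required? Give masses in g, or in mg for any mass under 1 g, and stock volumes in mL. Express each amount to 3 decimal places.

Scale factor relative to 1 L: 1.86.
ammonium sulfate: 9.72 mmol/L × 132.14 g/mol × 1.86 L ÷ 1000 = 2.389 g
L-proline: 1.96 g/L × 1.86 L = 3.646 g
L-glutamine: 1.95 g/L × 1.86 L = 3.627 g
kanamycin: dilute stock: 88.2 µg/mL × 1860 mL ÷ 32200 µg/mL = 5.095 mL
sodium thiosulfate pentahydrate: 11 mmol/L × 248.18 g/mol × 1.86 L ÷ 1000 = 5.078 g
sodium lactate: V = C2·V2/C1 = 0.5% ÷ 20.3% × 1860 mL = 45.813 mL

ammonium sulfate 2.389 g; L-proline 3.646 g; L-glutamine 3.627 g; kanamycin 5.095 mL; sodium thiosulfate pentahydrate 5.078 g; sodium lactate 45.813 mL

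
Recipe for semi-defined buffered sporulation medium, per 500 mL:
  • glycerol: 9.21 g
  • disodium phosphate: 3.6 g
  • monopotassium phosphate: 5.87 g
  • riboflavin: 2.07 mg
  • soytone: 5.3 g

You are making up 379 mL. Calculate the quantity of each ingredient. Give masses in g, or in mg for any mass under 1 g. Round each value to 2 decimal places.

Ratio of target to recipe volume: 379 / 500 = 0.758.
glycerol: 9.21 g × (379 mL / 500 mL) = 6.98 g
disodium phosphate: 3.6 g × (379 mL / 500 mL) = 2.73 g
monopotassium phosphate: 5.87 g × (379 mL / 500 mL) = 4.45 g
riboflavin: 2.07 mg × (379 mL / 500 mL) = 1.57 mg
soytone: 5.3 g × (379 mL / 500 mL) = 4.02 g

glycerol 6.98 g; disodium phosphate 2.73 g; monopotassium phosphate 4.45 g; riboflavin 1.57 mg; soytone 4.02 g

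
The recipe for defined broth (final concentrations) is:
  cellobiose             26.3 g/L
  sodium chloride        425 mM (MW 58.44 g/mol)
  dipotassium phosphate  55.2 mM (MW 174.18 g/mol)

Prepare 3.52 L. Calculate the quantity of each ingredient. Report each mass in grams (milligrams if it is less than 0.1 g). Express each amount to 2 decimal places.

Scale factor relative to 1 L: 3.52.
cellobiose: 26.3 g/L × 3.52 L = 92.58 g
sodium chloride: 425 mmol/L × 58.44 g/mol × 3.52 L ÷ 1000 = 87.43 g
dipotassium phosphate: 55.2 mmol/L × 174.18 g/mol × 3.52 L ÷ 1000 = 33.84 g

cellobiose 92.58 g; sodium chloride 87.43 g; dipotassium phosphate 33.84 g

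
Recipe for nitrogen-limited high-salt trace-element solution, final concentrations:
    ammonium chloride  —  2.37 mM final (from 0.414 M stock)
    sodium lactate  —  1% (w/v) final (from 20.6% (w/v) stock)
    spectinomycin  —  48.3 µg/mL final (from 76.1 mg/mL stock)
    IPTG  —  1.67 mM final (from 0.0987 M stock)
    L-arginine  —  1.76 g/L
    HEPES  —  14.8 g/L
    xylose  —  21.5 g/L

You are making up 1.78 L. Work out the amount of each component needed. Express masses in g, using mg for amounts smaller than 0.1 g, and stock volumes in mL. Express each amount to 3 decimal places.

Working volume: 1.78 L.
ammonium chloride: V = C2·V2/C1 = 2.37 mM × 1780 mL ÷ 414 mM = 10.190 mL
sodium lactate: C1V1 = C2V2 → 1% ÷ 20.6% × 1780 mL = 86.408 mL
spectinomycin: V = C2·V2/C1 = 48.3 µg/mL × 1780 mL ÷ 76100 µg/mL = 1.130 mL
IPTG: dilute stock: 1.67 mM × 1780 mL ÷ 98.7 mM = 30.118 mL
L-arginine: 1.76 g/L × 1.78 L = 3.133 g
HEPES: 14.8 g/L × 1.78 L = 26.344 g
xylose: 21.5 g/L × 1.78 L = 38.270 g

ammonium chloride 10.190 mL; sodium lactate 86.408 mL; spectinomycin 1.130 mL; IPTG 30.118 mL; L-arginine 3.133 g; HEPES 26.344 g; xylose 38.270 g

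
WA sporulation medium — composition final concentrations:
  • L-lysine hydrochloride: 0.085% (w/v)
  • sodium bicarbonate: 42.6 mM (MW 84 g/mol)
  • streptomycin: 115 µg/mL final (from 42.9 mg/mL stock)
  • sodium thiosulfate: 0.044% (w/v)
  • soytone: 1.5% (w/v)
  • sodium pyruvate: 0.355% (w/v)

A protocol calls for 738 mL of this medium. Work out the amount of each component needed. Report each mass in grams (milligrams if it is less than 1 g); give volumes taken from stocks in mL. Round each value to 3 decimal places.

L-lysine hydrochloride 627.300 mg; sodium bicarbonate 2.641 g; streptomycin 1.978 mL; sodium thiosulfate 324.720 mg; soytone 11.070 g; sodium pyruvate 2.620 g

Target volume = 738 mL = 0.738 L.
L-lysine hydrochloride: 0.085 g per 100 mL × 738 mL ÷ 100 = 0.6273 g = 627.300 mg
sodium bicarbonate: 42.6 mmol/L × 84 g/mol × 0.738 L ÷ 1000 = 2.641 g
streptomycin: dilute stock: 115 µg/mL × 738 mL ÷ 42900 µg/mL = 1.978 mL
sodium thiosulfate: 0.044% w/v = 0.44 g/L → 0.44 × 0.738 L = 0.32472 g = 324.720 mg
soytone: 1.5% w/v = 15 g/L → 15 × 0.738 L = 11.070 g
sodium pyruvate: 0.355% w/v = 3.55 g/L → 3.55 × 0.738 L = 2.620 g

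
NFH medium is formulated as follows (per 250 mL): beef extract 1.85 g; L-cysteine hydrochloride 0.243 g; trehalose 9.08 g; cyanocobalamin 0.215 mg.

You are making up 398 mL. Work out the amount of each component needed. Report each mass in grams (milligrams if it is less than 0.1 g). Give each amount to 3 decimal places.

beef extract 2.945 g; L-cysteine hydrochloride 0.387 g; trehalose 14.455 g; cyanocobalamin 0.342 mg

Scale factor = 398 mL / 250 mL = 1.592.
beef extract: 1.85 g × (398 mL / 250 mL) = 2.945 g
L-cysteine hydrochloride: 0.243 g × (398 mL / 250 mL) = 0.387 g
trehalose: 9.08 g × (398 mL / 250 mL) = 14.455 g
cyanocobalamin: 0.215 mg × (398 mL / 250 mL) = 0.342 mg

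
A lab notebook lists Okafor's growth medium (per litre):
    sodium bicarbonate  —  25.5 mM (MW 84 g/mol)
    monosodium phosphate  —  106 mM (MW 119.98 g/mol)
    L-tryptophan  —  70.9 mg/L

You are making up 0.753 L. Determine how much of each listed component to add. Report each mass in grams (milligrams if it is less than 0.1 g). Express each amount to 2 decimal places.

sodium bicarbonate 1.61 g; monosodium phosphate 9.58 g; L-tryptophan 53.39 mg

Scale factor relative to 1 L: 0.753.
sodium bicarbonate: 25.5 mmol/L × 84 g/mol × 0.753 L ÷ 1000 = 1.61 g
monosodium phosphate: 106 mmol/L × 119.98 g/mol × 0.753 L ÷ 1000 = 9.58 g
L-tryptophan: 70.9 mg/L × 0.753 L = 53.39 mg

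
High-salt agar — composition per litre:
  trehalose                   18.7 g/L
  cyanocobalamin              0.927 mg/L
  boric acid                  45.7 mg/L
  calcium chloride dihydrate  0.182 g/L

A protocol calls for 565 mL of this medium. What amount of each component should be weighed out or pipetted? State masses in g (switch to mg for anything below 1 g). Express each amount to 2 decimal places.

Scale factor relative to 1 L: 0.565.
trehalose: 18.7 g/L × 0.565 L = 10.57 g
cyanocobalamin: 0.927 mg/L × 0.565 L = 0.52 mg
boric acid: 45.7 mg/L × 0.565 L = 25.82 mg
calcium chloride dihydrate: 0.182 g/L × 0.565 L = 0.10283 g = 102.83 mg

trehalose 10.57 g; cyanocobalamin 0.52 mg; boric acid 25.82 mg; calcium chloride dihydrate 102.83 mg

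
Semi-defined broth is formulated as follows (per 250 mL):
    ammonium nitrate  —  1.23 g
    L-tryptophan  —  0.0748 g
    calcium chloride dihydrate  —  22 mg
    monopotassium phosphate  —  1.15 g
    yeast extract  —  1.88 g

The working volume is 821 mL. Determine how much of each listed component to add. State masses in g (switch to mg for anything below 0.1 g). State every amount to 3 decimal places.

Ratio of target to recipe volume: 821 / 250 = 3.284.
ammonium nitrate: 1.23 g × (821 mL / 250 mL) = 4.039 g
L-tryptophan: 0.0748 g × (821 mL / 250 mL) = 0.246 g
calcium chloride dihydrate: 22 mg × (821 mL / 250 mL) = 72.248 mg
monopotassium phosphate: 1.15 g × (821 mL / 250 mL) = 3.777 g
yeast extract: 1.88 g × (821 mL / 250 mL) = 6.174 g

ammonium nitrate 4.039 g; L-tryptophan 0.246 g; calcium chloride dihydrate 72.248 mg; monopotassium phosphate 3.777 g; yeast extract 6.174 g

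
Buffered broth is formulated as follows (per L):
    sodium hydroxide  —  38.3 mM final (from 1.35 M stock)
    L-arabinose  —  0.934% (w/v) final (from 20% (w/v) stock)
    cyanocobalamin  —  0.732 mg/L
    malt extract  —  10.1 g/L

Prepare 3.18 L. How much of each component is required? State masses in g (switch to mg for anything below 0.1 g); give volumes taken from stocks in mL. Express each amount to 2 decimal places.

sodium hydroxide 90.22 mL; L-arabinose 148.51 mL; cyanocobalamin 2.33 mg; malt extract 32.12 g

Scale factor relative to 1 L: 3.18.
sodium hydroxide: C1V1 = C2V2 → 38.3 mM × 3180 mL ÷ 1350 mM = 90.22 mL
L-arabinose: C1V1 = C2V2 → 0.934% ÷ 20% × 3180 mL = 148.51 mL
cyanocobalamin: 0.732 mg/L × 3.18 L = 2.33 mg
malt extract: 10.1 g/L × 3.18 L = 32.12 g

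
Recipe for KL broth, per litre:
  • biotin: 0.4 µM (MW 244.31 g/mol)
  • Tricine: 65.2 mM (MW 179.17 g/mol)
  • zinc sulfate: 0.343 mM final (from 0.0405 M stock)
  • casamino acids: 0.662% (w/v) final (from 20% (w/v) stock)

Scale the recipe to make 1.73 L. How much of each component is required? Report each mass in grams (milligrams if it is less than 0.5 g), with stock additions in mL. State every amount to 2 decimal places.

biotin 0.17 mg; Tricine 20.21 g; zinc sulfate 14.65 mL; casamino acids 57.26 mL

Working volume: 1.73 L.
biotin: 0.4 µmol/L × 244.31 g/mol × 1.73 L ÷ 1000 = 0.17 mg
Tricine: 65.2 mmol/L × 179.17 g/mol × 1.73 L ÷ 1000 = 20.21 g
zinc sulfate: V = C2·V2/C1 = 0.343 mM × 1730 mL ÷ 40.5 mM = 14.65 mL
casamino acids: dilute stock: 0.662% ÷ 20% × 1730 mL = 57.26 mL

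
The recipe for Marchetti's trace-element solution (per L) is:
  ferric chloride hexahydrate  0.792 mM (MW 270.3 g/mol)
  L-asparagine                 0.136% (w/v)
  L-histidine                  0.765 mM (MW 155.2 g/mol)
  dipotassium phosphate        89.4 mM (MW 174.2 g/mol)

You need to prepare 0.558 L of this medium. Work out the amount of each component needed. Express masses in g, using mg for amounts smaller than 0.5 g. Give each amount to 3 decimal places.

Working volume: 0.558 L.
ferric chloride hexahydrate: 0.792 mmol/L × 270.3 mg/mmol × 0.558 L = 119.455 mg
L-asparagine: 0.136% w/v = 1.36 g/L → 1.36 × 0.558 L = 0.759 g
L-histidine: 0.765 mmol/L × 155.2 mg/mmol × 0.558 L = 66.250 mg
dipotassium phosphate: 89.4 mmol/L × 174.2 g/mol × 0.558 L ÷ 1000 = 8.690 g

ferric chloride hexahydrate 119.455 mg; L-asparagine 0.759 g; L-histidine 66.250 mg; dipotassium phosphate 8.690 g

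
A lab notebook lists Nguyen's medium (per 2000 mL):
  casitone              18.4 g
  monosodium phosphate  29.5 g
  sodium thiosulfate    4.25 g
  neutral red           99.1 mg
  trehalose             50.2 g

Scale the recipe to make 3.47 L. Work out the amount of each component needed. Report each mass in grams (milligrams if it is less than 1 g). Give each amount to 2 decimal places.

casitone 31.92 g; monosodium phosphate 51.18 g; sodium thiosulfate 7.37 g; neutral red 171.94 mg; trehalose 87.10 g

Scale factor = 3470 mL / 2000 mL = 1.735.
casitone: 18.4 g × (3470 mL / 2000 mL) = 31.92 g
monosodium phosphate: 29.5 g × (3470 mL / 2000 mL) = 51.18 g
sodium thiosulfate: 4.25 g × (3470 mL / 2000 mL) = 7.37 g
neutral red: 99.1 mg × (3470 mL / 2000 mL) = 171.94 mg
trehalose: 50.2 g × (3470 mL / 2000 mL) = 87.10 g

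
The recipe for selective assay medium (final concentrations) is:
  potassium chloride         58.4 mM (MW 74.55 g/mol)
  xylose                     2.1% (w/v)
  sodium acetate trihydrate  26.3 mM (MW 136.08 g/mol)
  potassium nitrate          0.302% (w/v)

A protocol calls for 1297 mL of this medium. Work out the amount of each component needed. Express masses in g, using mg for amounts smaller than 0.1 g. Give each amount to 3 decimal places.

Target volume = 1297 mL = 1.297 L.
potassium chloride: 58.4 mmol/L × 74.55 g/mol × 1.297 L ÷ 1000 = 5.647 g
xylose: 2.1% w/v = 21 g/L → 21 × 1.297 L = 27.237 g
sodium acetate trihydrate: 26.3 mmol/L × 136.08 g/mol × 1.297 L ÷ 1000 = 4.642 g
potassium nitrate: 0.302 g per 100 mL × 1297 mL ÷ 100 = 3.917 g

potassium chloride 5.647 g; xylose 27.237 g; sodium acetate trihydrate 4.642 g; potassium nitrate 3.917 g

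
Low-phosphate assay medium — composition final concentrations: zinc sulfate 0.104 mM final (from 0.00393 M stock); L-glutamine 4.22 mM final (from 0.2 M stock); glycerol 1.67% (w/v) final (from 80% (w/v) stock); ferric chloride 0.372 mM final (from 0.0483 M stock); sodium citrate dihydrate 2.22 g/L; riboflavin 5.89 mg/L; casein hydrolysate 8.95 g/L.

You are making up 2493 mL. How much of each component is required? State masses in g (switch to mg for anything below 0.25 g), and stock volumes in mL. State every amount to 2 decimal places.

Working volume: 2493 mL = 2.493 L.
zinc sulfate: dilute stock: 0.104 mM × 2493 mL ÷ 3.93 mM = 65.97 mL
L-glutamine: C1V1 = C2V2 → 4.22 mM × 2493 mL ÷ 200 mM = 52.60 mL
glycerol: V = C2·V2/C1 = 1.67% ÷ 80% × 2493 mL = 52.04 mL
ferric chloride: C1V1 = C2V2 → 0.372 mM × 2493 mL ÷ 48.3 mM = 19.20 mL
sodium citrate dihydrate: 2.22 g/L × 2.493 L = 5.53 g
riboflavin: 5.89 mg/L × 2.493 L = 14.68 mg
casein hydrolysate: 8.95 g/L × 2.493 L = 22.31 g

zinc sulfate 65.97 mL; L-glutamine 52.60 mL; glycerol 52.04 mL; ferric chloride 19.20 mL; sodium citrate dihydrate 5.53 g; riboflavin 14.68 mg; casein hydrolysate 22.31 g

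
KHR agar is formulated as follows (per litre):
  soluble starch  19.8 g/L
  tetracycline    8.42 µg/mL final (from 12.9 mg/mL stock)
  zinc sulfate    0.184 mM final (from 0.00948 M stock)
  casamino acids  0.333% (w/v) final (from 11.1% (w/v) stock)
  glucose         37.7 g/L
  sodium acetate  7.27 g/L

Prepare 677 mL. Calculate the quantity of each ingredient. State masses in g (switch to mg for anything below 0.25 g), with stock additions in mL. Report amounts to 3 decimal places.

Target volume = 677 mL = 0.677 L.
soluble starch: 19.8 g/L × 0.677 L = 13.405 g
tetracycline: V = C2·V2/C1 = 8.42 µg/mL × 677 mL ÷ 12900 µg/mL = 0.442 mL
zinc sulfate: C1V1 = C2V2 → 0.184 mM × 677 mL ÷ 9.48 mM = 13.140 mL
casamino acids: V = C2·V2/C1 = 0.333% ÷ 11.1% × 677 mL = 20.310 mL
glucose: 37.7 g/L × 0.677 L = 25.523 g
sodium acetate: 7.27 g/L × 0.677 L = 4.922 g

soluble starch 13.405 g; tetracycline 0.442 mL; zinc sulfate 13.140 mL; casamino acids 20.310 mL; glucose 25.523 g; sodium acetate 4.922 g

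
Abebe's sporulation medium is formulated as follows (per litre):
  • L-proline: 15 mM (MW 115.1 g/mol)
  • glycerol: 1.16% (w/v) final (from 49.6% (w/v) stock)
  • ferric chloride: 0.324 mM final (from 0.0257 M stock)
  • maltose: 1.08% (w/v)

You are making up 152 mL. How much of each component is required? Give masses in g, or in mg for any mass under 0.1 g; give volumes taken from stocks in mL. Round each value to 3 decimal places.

L-proline 0.262 g; glycerol 3.555 mL; ferric chloride 1.916 mL; maltose 1.642 g

Target volume = 152 mL = 0.152 L.
L-proline: 15 mmol/L × 115.1 g/mol × 0.152 L ÷ 1000 = 0.262 g
glycerol: C1V1 = C2V2 → 1.16% ÷ 49.6% × 152 mL = 3.555 mL
ferric chloride: dilute stock: 0.324 mM × 152 mL ÷ 25.7 mM = 1.916 mL
maltose: 1.08 g per 100 mL × 152 mL ÷ 100 = 1.642 g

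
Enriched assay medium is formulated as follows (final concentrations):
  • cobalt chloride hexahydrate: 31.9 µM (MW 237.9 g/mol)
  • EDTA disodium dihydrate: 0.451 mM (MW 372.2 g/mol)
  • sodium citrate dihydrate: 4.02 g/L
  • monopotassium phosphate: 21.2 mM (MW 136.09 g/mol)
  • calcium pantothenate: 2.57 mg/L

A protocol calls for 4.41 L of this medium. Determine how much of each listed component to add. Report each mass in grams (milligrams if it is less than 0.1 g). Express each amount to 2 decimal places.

Scale factor relative to 1 L: 4.41.
cobalt chloride hexahydrate: 31.9 µmol/L × 237.9 g/mol × 4.41 L ÷ 1000 = 33.47 mg
EDTA disodium dihydrate: 0.451 mmol/L × 372.2 g/mol × 4.41 L ÷ 1000 = 0.74 g
sodium citrate dihydrate: 4.02 g/L × 4.41 L = 17.73 g
monopotassium phosphate: 21.2 mmol/L × 136.09 g/mol × 4.41 L ÷ 1000 = 12.72 g
calcium pantothenate: 2.57 mg/L × 4.41 L = 11.33 mg

cobalt chloride hexahydrate 33.47 mg; EDTA disodium dihydrate 0.74 g; sodium citrate dihydrate 17.73 g; monopotassium phosphate 12.72 g; calcium pantothenate 11.33 mg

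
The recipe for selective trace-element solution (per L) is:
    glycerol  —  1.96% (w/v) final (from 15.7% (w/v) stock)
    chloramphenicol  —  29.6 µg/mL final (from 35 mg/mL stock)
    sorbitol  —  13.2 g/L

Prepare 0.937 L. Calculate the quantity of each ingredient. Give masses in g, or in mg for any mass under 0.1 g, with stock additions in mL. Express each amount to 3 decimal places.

glycerol 116.976 mL; chloramphenicol 0.792 mL; sorbitol 12.368 g

Working volume: 0.937 L.
glycerol: V = C2·V2/C1 = 1.96% ÷ 15.7% × 937 mL = 116.976 mL
chloramphenicol: V = C2·V2/C1 = 29.6 µg/mL × 937 mL ÷ 35000 µg/mL = 0.792 mL
sorbitol: 13.2 g/L × 0.937 L = 12.368 g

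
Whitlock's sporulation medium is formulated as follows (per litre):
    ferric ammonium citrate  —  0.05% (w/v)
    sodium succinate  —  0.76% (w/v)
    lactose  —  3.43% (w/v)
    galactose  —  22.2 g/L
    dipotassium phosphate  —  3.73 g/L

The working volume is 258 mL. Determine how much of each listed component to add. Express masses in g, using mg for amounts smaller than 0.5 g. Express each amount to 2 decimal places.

Scale factor relative to 1 L: 0.258.
ferric ammonium citrate: 0.05 g per 100 mL × 258 mL ÷ 100 = 0.129 g = 129.00 mg
sodium succinate: 0.76% w/v = 7.6 g/L → 7.6 × 0.258 L = 1.96 g
lactose: 3.43 g per 100 mL × 258 mL ÷ 100 = 8.85 g
galactose: 22.2 g/L × 0.258 L = 5.73 g
dipotassium phosphate: 3.73 g/L × 0.258 L = 0.96 g

ferric ammonium citrate 129.00 mg; sodium succinate 1.96 g; lactose 8.85 g; galactose 5.73 g; dipotassium phosphate 0.96 g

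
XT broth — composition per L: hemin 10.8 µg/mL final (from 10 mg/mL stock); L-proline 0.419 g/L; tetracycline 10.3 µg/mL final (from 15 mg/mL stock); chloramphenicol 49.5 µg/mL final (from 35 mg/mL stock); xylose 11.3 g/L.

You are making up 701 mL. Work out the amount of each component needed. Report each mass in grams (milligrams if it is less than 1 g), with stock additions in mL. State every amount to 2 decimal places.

Working volume: 701 mL = 0.701 L.
hemin: C1V1 = C2V2 → 10.8 µg/mL × 701 mL ÷ 10000 µg/mL = 0.76 mL
L-proline: 0.419 g/L × 0.701 L = 0.293719 g = 293.72 mg
tetracycline: C1V1 = C2V2 → 10.3 µg/mL × 701 mL ÷ 15000 µg/mL = 0.48 mL
chloramphenicol: dilute stock: 49.5 µg/mL × 701 mL ÷ 35000 µg/mL = 0.99 mL
xylose: 11.3 g/L × 0.701 L = 7.92 g

hemin 0.76 mL; L-proline 293.72 mg; tetracycline 0.48 mL; chloramphenicol 0.99 mL; xylose 7.92 g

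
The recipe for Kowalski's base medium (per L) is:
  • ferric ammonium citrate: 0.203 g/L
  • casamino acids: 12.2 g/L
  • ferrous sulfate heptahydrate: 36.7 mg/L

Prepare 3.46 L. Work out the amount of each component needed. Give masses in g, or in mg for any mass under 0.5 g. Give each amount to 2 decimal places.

Working volume: 3.46 L.
ferric ammonium citrate: 0.203 g/L × 3.46 L = 0.70 g
casamino acids: 12.2 g/L × 3.46 L = 42.21 g
ferrous sulfate heptahydrate: 36.7 mg/L × 3.46 L = 126.98 mg

ferric ammonium citrate 0.70 g; casamino acids 42.21 g; ferrous sulfate heptahydrate 126.98 mg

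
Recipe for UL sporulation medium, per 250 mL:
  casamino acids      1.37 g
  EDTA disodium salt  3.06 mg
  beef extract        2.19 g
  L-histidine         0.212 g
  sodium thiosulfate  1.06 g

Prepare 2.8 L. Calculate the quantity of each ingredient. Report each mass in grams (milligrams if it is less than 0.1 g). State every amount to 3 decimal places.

Ratio of target to recipe volume: 2800 / 250 = 11.2.
casamino acids: 1.37 g × (2800 mL / 250 mL) = 15.344 g
EDTA disodium salt: 3.06 mg × (2800 mL / 250 mL) = 34.272 mg
beef extract: 2.19 g × (2800 mL / 250 mL) = 24.528 g
L-histidine: 0.212 g × (2800 mL / 250 mL) = 2.374 g
sodium thiosulfate: 1.06 g × (2800 mL / 250 mL) = 11.872 g

casamino acids 15.344 g; EDTA disodium salt 34.272 mg; beef extract 24.528 g; L-histidine 2.374 g; sodium thiosulfate 11.872 g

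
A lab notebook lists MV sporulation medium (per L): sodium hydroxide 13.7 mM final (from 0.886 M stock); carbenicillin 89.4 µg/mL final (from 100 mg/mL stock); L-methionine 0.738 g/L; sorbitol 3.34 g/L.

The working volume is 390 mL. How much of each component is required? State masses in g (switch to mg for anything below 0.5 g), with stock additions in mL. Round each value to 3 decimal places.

sodium hydroxide 6.030 mL; carbenicillin 0.349 mL; L-methionine 287.820 mg; sorbitol 1.303 g

Target volume = 390 mL = 0.39 L.
sodium hydroxide: C1V1 = C2V2 → 13.7 mM × 390 mL ÷ 886 mM = 6.030 mL
carbenicillin: C1V1 = C2V2 → 89.4 µg/mL × 390 mL ÷ 100000 µg/mL = 0.349 mL
L-methionine: 0.738 g/L × 0.39 L = 0.28782 g = 287.820 mg
sorbitol: 3.34 g/L × 0.39 L = 1.303 g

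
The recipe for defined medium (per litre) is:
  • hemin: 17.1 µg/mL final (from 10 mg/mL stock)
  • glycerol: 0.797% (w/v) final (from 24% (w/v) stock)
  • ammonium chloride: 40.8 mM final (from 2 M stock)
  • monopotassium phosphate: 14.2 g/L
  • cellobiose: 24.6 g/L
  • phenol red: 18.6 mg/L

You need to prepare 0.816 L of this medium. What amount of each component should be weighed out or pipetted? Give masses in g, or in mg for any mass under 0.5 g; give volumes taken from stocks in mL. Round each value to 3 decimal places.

Scale factor relative to 1 L: 0.816.
hemin: dilute stock: 17.1 µg/mL × 816 mL ÷ 10000 µg/mL = 1.395 mL
glycerol: V = C2·V2/C1 = 0.797% ÷ 24% × 816 mL = 27.098 mL
ammonium chloride: dilute stock: 40.8 mM × 816 mL ÷ 2000 mM = 16.646 mL
monopotassium phosphate: 14.2 g/L × 0.816 L = 11.587 g
cellobiose: 24.6 g/L × 0.816 L = 20.074 g
phenol red: 18.6 mg/L × 0.816 L = 15.178 mg

hemin 1.395 mL; glycerol 27.098 mL; ammonium chloride 16.646 mL; monopotassium phosphate 11.587 g; cellobiose 20.074 g; phenol red 15.178 mg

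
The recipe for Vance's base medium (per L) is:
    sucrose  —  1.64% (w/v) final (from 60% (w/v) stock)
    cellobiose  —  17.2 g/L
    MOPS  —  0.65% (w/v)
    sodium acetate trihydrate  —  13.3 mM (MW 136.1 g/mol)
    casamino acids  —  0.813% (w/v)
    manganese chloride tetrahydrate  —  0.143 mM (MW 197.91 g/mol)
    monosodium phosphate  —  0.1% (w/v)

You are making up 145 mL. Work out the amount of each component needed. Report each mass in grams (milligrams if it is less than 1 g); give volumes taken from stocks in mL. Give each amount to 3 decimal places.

Target volume = 145 mL = 0.145 L.
sucrose: C1V1 = C2V2 → 1.64% ÷ 60% × 145 mL = 3.963 mL
cellobiose: 17.2 g/L × 0.145 L = 2.494 g
MOPS: 0.65 g per 100 mL × 145 mL ÷ 100 = 0.9425 g = 942.500 mg
sodium acetate trihydrate: 13.3 mmol/L × 136.1 mg/mmol × 0.145 L = 262.469 mg
casamino acids: 0.813 g per 100 mL × 145 mL ÷ 100 = 1.179 g
manganese chloride tetrahydrate: 0.143 mmol/L × 197.91 mg/mmol × 0.145 L = 4.104 mg
monosodium phosphate: 0.1 g per 100 mL × 145 mL ÷ 100 = 0.145 g = 145.000 mg

sucrose 3.963 mL; cellobiose 2.494 g; MOPS 942.500 mg; sodium acetate trihydrate 262.469 mg; casamino acids 1.179 g; manganese chloride tetrahydrate 4.104 mg; monosodium phosphate 145.000 mg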